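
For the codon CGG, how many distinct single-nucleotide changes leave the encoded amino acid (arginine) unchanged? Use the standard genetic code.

Position 1: AGG → 1 synonymous.
Position 2: none → 0 synonymous.
Position 3: CGT, CGC, CGA → 3 synonymous.
Total: 1 + 0 + 3 = 4.

4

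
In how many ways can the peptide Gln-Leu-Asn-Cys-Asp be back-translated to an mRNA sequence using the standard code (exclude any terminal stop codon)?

Gln: 2 codons.
Leu: 6 codons.
Asn: 2 codons.
Cys: 2 codons.
Asp: 2 codons.
2 × 6 × 2 × 2 × 2 = 96.

96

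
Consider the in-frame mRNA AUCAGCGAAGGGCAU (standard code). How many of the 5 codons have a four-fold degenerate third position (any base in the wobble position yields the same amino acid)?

1

Codon 1 AUC (Ile): third position 3-fold.
Codon 2 AGC (Ser): third position 2-fold.
Codon 3 GAA (Glu): third position 2-fold.
Codon 4 GGG (Gly): third position 4-fold.
Codon 5 CAU (His): third position 2-fold.
Four-fold degenerate third positions: 1.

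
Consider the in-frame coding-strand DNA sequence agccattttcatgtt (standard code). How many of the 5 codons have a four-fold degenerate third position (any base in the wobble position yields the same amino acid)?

1

Codon 1 AGC (Ser): third position 2-fold.
Codon 2 CAT (His): third position 2-fold.
Codon 3 TTT (Phe): third position 2-fold.
Codon 4 CAT (His): third position 2-fold.
Codon 5 GTT (Val): third position 4-fold.
Four-fold degenerate third positions: 1.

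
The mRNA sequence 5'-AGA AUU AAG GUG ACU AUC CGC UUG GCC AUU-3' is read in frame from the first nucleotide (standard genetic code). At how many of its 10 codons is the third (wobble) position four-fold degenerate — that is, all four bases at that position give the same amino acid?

4

Codon 1 AGA (Arg): third position 2-fold.
Codon 2 AUU (Ile): third position 3-fold.
Codon 3 AAG (Lys): third position 2-fold.
Codon 4 GUG (Val): third position 4-fold.
Codon 5 ACU (Thr): third position 4-fold.
Codon 6 AUC (Ile): third position 3-fold.
Codon 7 CGC (Arg): third position 4-fold.
Codon 8 UUG (Leu): third position 2-fold.
Codon 9 GCC (Ala): third position 4-fold.
Codon 10 AUU (Ile): third position 3-fold.
Four-fold degenerate third positions: 4.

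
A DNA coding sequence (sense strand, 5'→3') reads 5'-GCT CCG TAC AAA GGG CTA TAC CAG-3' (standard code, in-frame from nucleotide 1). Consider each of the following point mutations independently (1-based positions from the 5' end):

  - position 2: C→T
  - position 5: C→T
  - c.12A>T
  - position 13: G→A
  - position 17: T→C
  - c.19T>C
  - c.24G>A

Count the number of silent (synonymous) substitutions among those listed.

Codon 1: GCT (Ala) → GTT (Val) — missense.
Codon 2: CCG (Pro) → CTG (Leu) — missense.
Codon 4: AAA (Lys) → AAT (Asn) — missense.
Codon 5: GGG (Gly) → AGG (Arg) — missense.
Codon 6: CTA (Leu) → CCA (Pro) — missense.
Codon 7: TAC (Tyr) → CAC (His) — missense.
Codon 8: CAG (Gln) → CAA (Gln) — synonymous.
Synonymous: 1 of 7.

1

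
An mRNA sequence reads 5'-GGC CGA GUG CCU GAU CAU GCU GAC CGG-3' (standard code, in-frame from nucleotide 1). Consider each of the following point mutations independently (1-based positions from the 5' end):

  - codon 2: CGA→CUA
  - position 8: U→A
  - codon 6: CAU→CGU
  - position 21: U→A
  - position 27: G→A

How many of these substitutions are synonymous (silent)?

2

Codon 2: CGA (Arg) → CUA (Leu) — missense.
Codon 3: GUG (Val) → GAG (Glu) — missense.
Codon 6: CAU (His) → CGU (Arg) — missense.
Codon 7: GCU (Ala) → GCA (Ala) — synonymous.
Codon 9: CGG (Arg) → CGA (Arg) — synonymous.
Synonymous: 2 of 5.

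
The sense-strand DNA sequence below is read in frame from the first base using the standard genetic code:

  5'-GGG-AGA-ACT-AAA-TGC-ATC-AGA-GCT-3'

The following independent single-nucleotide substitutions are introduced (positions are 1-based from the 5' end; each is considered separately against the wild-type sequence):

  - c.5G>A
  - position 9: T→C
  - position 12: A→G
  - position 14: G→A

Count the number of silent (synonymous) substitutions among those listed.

Codon 2: AGA (Arg) → AAA (Lys) — missense.
Codon 3: ACT (Thr) → ACC (Thr) — synonymous.
Codon 4: AAA (Lys) → AAG (Lys) — synonymous.
Codon 5: TGC (Cys) → TAC (Tyr) — missense.
Synonymous: 2 of 4.

2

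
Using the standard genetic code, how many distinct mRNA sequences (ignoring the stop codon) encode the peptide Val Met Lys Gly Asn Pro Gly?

Val: 4 codons.
Met: 1 codon.
Lys: 2 codons.
Gly: 4 codons.
Asn: 2 codons.
Pro: 4 codons.
Gly: 4 codons.
4 × 1 × 2 × 4 × 2 × 4 × 4 = 1024.

1024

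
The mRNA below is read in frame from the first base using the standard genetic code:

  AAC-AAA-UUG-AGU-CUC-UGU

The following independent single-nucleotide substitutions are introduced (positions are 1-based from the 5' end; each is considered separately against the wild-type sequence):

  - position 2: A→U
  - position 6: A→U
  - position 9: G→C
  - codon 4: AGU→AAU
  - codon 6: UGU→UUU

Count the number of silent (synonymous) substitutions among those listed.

Codon 1: AAC (Asn) → AUC (Ile) — missense.
Codon 2: AAA (Lys) → AAU (Asn) — missense.
Codon 3: UUG (Leu) → UUC (Phe) — missense.
Codon 4: AGU (Ser) → AAU (Asn) — missense.
Codon 6: UGU (Cys) → UUU (Phe) — missense.
Synonymous: 0 of 5.

0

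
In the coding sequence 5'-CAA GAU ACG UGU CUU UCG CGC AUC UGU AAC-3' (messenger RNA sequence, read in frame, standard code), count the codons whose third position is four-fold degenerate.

Codon 1 CAA (Gln): third position 2-fold.
Codon 2 GAU (Asp): third position 2-fold.
Codon 3 ACG (Thr): third position 4-fold.
Codon 4 UGU (Cys): third position 2-fold.
Codon 5 CUU (Leu): third position 4-fold.
Codon 6 UCG (Ser): third position 4-fold.
Codon 7 CGC (Arg): third position 4-fold.
Codon 8 AUC (Ile): third position 3-fold.
Codon 9 UGU (Cys): third position 2-fold.
Codon 10 AAC (Asn): third position 2-fold.
Four-fold degenerate third positions: 4.

4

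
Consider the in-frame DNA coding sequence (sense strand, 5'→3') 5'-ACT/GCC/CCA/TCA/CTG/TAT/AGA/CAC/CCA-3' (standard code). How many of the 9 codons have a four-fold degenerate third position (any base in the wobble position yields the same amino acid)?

6

Codon 1 ACT (Thr): third position 4-fold.
Codon 2 GCC (Ala): third position 4-fold.
Codon 3 CCA (Pro): third position 4-fold.
Codon 4 TCA (Ser): third position 4-fold.
Codon 5 CTG (Leu): third position 4-fold.
Codon 6 TAT (Tyr): third position 2-fold.
Codon 7 AGA (Arg): third position 2-fold.
Codon 8 CAC (His): third position 2-fold.
Codon 9 CCA (Pro): third position 4-fold.
Four-fold degenerate third positions: 6.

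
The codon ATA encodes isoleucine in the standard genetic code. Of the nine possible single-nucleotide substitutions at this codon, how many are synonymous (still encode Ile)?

2

Position 1: none → 0 synonymous.
Position 2: none → 0 synonymous.
Position 3: ATT, ATC → 2 synonymous.
Total: 0 + 0 + 2 = 2.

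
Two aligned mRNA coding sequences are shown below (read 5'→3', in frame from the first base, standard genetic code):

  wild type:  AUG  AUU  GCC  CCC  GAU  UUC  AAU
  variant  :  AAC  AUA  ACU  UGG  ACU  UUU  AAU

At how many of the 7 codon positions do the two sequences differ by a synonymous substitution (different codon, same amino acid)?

Codon 1: AUG Met / AAC Asn — nonsynonymous.
Codon 2: AUU Ile / AUA Ile — synonymous.
Codon 3: GCC Ala / ACU Thr — nonsynonymous.
Codon 4: CCC Pro / UGG Trp — nonsynonymous.
Codon 5: GAU Asp / ACU Thr — nonsynonymous.
Codon 6: UUC Phe / UUU Phe — synonymous.
Codon 7: AAU Asn / AAU Asn — identical.
Synonymous differences: 2.

2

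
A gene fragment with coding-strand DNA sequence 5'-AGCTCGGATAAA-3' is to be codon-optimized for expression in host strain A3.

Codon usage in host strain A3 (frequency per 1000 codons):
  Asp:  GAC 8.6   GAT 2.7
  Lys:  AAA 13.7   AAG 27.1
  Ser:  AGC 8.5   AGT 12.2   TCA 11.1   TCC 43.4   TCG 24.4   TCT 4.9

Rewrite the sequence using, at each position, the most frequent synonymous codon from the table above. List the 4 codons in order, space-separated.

Codon 1 (Ser): best is TCC at 43.4.
Codon 2 (Ser): best is TCC at 43.4.
Codon 3 (Asp): best is GAC at 8.6.
Codon 4 (Lys): best is AAG at 27.1.

TCC TCC GAC AAG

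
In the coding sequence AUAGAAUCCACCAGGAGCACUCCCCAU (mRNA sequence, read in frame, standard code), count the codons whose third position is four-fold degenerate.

4

Codon 1 AUA (Ile): third position 3-fold.
Codon 2 GAA (Glu): third position 2-fold.
Codon 3 UCC (Ser): third position 4-fold.
Codon 4 ACC (Thr): third position 4-fold.
Codon 5 AGG (Arg): third position 2-fold.
Codon 6 AGC (Ser): third position 2-fold.
Codon 7 ACU (Thr): third position 4-fold.
Codon 8 CCC (Pro): third position 4-fold.
Codon 9 CAU (His): third position 2-fold.
Four-fold degenerate third positions: 4.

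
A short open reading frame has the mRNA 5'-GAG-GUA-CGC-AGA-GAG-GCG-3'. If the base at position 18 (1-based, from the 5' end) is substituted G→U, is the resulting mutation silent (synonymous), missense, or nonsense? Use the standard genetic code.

silent

Position 18 falls in codon 6: GCG → Ala.
After the substitution the codon is GCU → Ala.
Both encode Ala, so the change is synonymous.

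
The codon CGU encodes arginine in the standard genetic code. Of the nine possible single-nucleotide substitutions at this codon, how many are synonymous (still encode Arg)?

3

Position 1: none → 0 synonymous.
Position 2: none → 0 synonymous.
Position 3: CGC, CGA, CGG → 3 synonymous.
Total: 0 + 0 + 3 = 3.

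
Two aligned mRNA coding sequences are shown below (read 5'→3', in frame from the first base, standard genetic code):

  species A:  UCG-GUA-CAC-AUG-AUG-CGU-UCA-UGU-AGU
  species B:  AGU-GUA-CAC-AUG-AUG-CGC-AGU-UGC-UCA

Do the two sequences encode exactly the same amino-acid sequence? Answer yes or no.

yes

Codon 1: UCG Ser / AGU Ser — synonymous.
Codon 2: GUA Val / GUA Val — identical.
Codon 3: CAC His / CAC His — identical.
Codon 4: AUG Met / AUG Met — identical.
Codon 5: AUG Met / AUG Met — identical.
Codon 6: CGU Arg / CGC Arg — synonymous.
Codon 7: UCA Ser / AGU Ser — synonymous.
Codon 8: UGU Cys / UGC Cys — synonymous.
Codon 9: AGU Ser / UCA Ser — synonymous.
Nonsynonymous differences: 0 → same protein.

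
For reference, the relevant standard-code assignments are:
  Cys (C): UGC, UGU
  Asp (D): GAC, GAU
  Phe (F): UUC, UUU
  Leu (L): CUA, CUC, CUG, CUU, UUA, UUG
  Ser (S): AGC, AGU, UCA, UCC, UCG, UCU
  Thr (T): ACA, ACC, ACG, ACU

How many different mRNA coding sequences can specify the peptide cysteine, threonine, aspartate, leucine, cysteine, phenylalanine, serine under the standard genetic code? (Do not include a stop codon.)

Cys: 2 codons.
Thr: 4 codons.
Asp: 2 codons.
Leu: 6 codons.
Cys: 2 codons.
Phe: 2 codons.
Ser: 6 codons.
2 × 4 × 2 × 6 × 2 × 2 × 6 = 2304.

2304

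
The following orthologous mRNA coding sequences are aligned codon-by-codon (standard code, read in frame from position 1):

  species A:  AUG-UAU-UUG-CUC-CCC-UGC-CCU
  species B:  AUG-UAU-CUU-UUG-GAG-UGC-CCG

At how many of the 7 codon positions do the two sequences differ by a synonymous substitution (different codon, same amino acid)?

Codon 1: AUG Met / AUG Met — identical.
Codon 2: UAU Tyr / UAU Tyr — identical.
Codon 3: UUG Leu / CUU Leu — synonymous.
Codon 4: CUC Leu / UUG Leu — synonymous.
Codon 5: CCC Pro / GAG Glu — nonsynonymous.
Codon 6: UGC Cys / UGC Cys — identical.
Codon 7: CCU Pro / CCG Pro — synonymous.
Synonymous differences: 3.

3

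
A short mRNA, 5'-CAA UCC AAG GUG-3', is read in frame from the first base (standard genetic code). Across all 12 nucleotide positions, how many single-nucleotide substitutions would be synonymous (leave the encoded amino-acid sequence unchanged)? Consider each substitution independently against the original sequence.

8

Codon 1 (CAA, Gln): 1 synonymous substitution.
Codon 2 (UCC, Ser): 3 synonymous substitutions.
Codon 3 (AAG, Lys): 1 synonymous substitution.
Codon 4 (GUG, Val): 3 synonymous substitutions.
Total: 1 + 3 + 1 + 3 = 8.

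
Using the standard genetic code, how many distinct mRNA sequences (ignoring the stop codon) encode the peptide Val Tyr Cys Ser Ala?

384

Val: 4 codons.
Tyr: 2 codons.
Cys: 2 codons.
Ser: 6 codons.
Ala: 4 codons.
4 × 2 × 2 × 6 × 4 = 384.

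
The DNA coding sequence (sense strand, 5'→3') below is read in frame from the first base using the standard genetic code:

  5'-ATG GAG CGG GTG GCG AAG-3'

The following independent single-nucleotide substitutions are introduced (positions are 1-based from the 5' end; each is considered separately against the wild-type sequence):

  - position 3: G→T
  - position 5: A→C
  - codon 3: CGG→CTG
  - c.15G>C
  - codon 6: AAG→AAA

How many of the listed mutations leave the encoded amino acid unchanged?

Codon 1: ATG (Met) → ATT (Ile) — missense.
Codon 2: GAG (Glu) → GCG (Ala) — missense.
Codon 3: CGG (Arg) → CTG (Leu) — missense.
Codon 5: GCG (Ala) → GCC (Ala) — synonymous.
Codon 6: AAG (Lys) → AAA (Lys) — synonymous.
Synonymous: 2 of 5.

2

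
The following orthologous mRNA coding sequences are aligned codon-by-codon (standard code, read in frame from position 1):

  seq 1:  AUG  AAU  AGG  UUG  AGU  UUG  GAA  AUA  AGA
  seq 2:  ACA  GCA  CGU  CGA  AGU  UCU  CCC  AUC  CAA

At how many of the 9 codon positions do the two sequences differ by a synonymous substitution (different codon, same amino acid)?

Codon 1: AUG Met / ACA Thr — nonsynonymous.
Codon 2: AAU Asn / GCA Ala — nonsynonymous.
Codon 3: AGG Arg / CGU Arg — synonymous.
Codon 4: UUG Leu / CGA Arg — nonsynonymous.
Codon 5: AGU Ser / AGU Ser — identical.
Codon 6: UUG Leu / UCU Ser — nonsynonymous.
Codon 7: GAA Glu / CCC Pro — nonsynonymous.
Codon 8: AUA Ile / AUC Ile — synonymous.
Codon 9: AGA Arg / CAA Gln — nonsynonymous.
Synonymous differences: 2.

2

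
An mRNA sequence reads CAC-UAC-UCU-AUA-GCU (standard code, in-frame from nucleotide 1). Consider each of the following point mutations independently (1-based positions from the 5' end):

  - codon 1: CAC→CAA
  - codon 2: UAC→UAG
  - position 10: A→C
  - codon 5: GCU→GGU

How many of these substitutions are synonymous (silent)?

Codon 1: CAC (His) → CAA (Gln) — missense.
Codon 2: UAC (Tyr) → UAG (Stop) — nonsense.
Codon 4: AUA (Ile) → CUA (Leu) — missense.
Codon 5: GCU (Ala) → GGU (Gly) — missense.
Synonymous: 0 of 4.

0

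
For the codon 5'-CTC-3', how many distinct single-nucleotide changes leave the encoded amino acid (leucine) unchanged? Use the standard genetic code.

Position 1: none → 0 synonymous.
Position 2: none → 0 synonymous.
Position 3: CTT, CTA, CTG → 3 synonymous.
Total: 0 + 0 + 3 = 3.

3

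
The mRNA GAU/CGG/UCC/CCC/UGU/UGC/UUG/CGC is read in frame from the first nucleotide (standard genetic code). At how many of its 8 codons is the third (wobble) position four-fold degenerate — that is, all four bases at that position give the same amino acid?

4

Codon 1 GAU (Asp): third position 2-fold.
Codon 2 CGG (Arg): third position 4-fold.
Codon 3 UCC (Ser): third position 4-fold.
Codon 4 CCC (Pro): third position 4-fold.
Codon 5 UGU (Cys): third position 2-fold.
Codon 6 UGC (Cys): third position 2-fold.
Codon 7 UUG (Leu): third position 2-fold.
Codon 8 CGC (Arg): third position 4-fold.
Four-fold degenerate third positions: 4.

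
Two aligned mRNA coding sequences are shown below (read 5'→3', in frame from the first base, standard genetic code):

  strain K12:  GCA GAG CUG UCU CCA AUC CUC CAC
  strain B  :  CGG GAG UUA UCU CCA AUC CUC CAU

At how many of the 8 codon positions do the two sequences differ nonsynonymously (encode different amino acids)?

1

Codon 1: GCA Ala / CGG Arg — nonsynonymous.
Codon 2: GAG Glu / GAG Glu — identical.
Codon 3: CUG Leu / UUA Leu — synonymous.
Codon 4: UCU Ser / UCU Ser — identical.
Codon 5: CCA Pro / CCA Pro — identical.
Codon 6: AUC Ile / AUC Ile — identical.
Codon 7: CUC Leu / CUC Leu — identical.
Codon 8: CAC His / CAU His — synonymous.
Nonsynonymous differences: 1.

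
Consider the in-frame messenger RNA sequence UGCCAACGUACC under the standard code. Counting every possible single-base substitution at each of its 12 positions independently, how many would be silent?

Codon 1 (UGC, Cys): 1 synonymous substitution.
Codon 2 (CAA, Gln): 1 synonymous substitution.
Codon 3 (CGU, Arg): 3 synonymous substitutions.
Codon 4 (ACC, Thr): 3 synonymous substitutions.
Total: 1 + 1 + 3 + 3 = 8.

8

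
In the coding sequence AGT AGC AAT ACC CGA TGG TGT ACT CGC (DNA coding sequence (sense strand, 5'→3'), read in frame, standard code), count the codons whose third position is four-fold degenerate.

Codon 1 AGT (Ser): third position 2-fold.
Codon 2 AGC (Ser): third position 2-fold.
Codon 3 AAT (Asn): third position 2-fold.
Codon 4 ACC (Thr): third position 4-fold.
Codon 5 CGA (Arg): third position 4-fold.
Codon 6 TGG (Trp): third position 1-fold.
Codon 7 TGT (Cys): third position 2-fold.
Codon 8 ACT (Thr): third position 4-fold.
Codon 9 CGC (Arg): third position 4-fold.
Four-fold degenerate third positions: 4.

4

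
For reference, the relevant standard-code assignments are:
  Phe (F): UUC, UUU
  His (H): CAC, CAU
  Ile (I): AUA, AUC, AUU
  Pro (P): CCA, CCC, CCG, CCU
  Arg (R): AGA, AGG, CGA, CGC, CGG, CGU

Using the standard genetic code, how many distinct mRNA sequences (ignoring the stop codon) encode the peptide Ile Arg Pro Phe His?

288

Ile: 3 codons.
Arg: 6 codons.
Pro: 4 codons.
Phe: 2 codons.
His: 2 codons.
3 × 6 × 4 × 2 × 2 = 288.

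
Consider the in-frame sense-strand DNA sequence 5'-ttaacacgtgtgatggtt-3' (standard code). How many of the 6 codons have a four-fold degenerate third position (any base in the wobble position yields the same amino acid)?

4

Codon 1 TTA (Leu): third position 2-fold.
Codon 2 ACA (Thr): third position 4-fold.
Codon 3 CGT (Arg): third position 4-fold.
Codon 4 GTG (Val): third position 4-fold.
Codon 5 ATG (Met): third position 1-fold.
Codon 6 GTT (Val): third position 4-fold.
Four-fold degenerate third positions: 4.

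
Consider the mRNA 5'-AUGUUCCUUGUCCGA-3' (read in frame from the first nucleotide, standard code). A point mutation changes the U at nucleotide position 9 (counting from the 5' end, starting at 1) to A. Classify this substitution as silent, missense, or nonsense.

silent

Position 9 falls in codon 3: CUU → Leu.
After the substitution the codon is CUA → Leu.
Both encode Leu, so the change is synonymous.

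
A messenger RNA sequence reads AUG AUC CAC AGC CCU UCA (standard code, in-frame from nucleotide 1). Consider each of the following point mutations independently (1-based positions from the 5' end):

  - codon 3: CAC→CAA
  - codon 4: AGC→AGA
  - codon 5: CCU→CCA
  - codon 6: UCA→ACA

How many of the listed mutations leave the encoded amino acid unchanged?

Codon 3: CAC (His) → CAA (Gln) — missense.
Codon 4: AGC (Ser) → AGA (Arg) — missense.
Codon 5: CCU (Pro) → CCA (Pro) — synonymous.
Codon 6: UCA (Ser) → ACA (Thr) — missense.
Synonymous: 1 of 4.

1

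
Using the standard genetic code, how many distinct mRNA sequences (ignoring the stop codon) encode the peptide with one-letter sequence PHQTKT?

512

Pro: 4 codons.
His: 2 codons.
Gln: 2 codons.
Thr: 4 codons.
Lys: 2 codons.
Thr: 4 codons.
4 × 2 × 2 × 4 × 2 × 4 = 512.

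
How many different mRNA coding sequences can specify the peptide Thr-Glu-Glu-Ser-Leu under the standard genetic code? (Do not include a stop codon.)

Thr: 4 codons.
Glu: 2 codons.
Glu: 2 codons.
Ser: 6 codons.
Leu: 6 codons.
4 × 2 × 2 × 6 × 6 = 576.

576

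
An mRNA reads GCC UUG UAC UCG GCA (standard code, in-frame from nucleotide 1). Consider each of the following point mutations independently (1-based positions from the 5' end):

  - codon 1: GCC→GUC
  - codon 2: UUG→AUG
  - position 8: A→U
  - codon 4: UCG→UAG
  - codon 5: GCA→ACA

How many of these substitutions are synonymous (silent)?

Codon 1: GCC (Ala) → GUC (Val) — missense.
Codon 2: UUG (Leu) → AUG (Met) — missense.
Codon 3: UAC (Tyr) → UUC (Phe) — missense.
Codon 4: UCG (Ser) → UAG (Stop) — nonsense.
Codon 5: GCA (Ala) → ACA (Thr) — missense.
Synonymous: 0 of 5.

0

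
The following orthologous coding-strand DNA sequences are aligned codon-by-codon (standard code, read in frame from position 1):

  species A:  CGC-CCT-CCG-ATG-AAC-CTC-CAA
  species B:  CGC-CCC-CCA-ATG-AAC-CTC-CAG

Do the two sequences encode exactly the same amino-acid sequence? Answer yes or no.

yes

Codon 1: CGC Arg / CGC Arg — identical.
Codon 2: CCT Pro / CCC Pro — synonymous.
Codon 3: CCG Pro / CCA Pro — synonymous.
Codon 4: ATG Met / ATG Met — identical.
Codon 5: AAC Asn / AAC Asn — identical.
Codon 6: CTC Leu / CTC Leu — identical.
Codon 7: CAA Gln / CAG Gln — synonymous.
Nonsynonymous differences: 0 → same protein.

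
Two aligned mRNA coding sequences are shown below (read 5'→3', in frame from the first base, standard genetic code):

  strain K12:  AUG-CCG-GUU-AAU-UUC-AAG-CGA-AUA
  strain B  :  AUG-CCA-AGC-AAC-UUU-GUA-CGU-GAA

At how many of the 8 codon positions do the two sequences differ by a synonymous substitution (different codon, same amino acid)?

Codon 1: AUG Met / AUG Met — identical.
Codon 2: CCG Pro / CCA Pro — synonymous.
Codon 3: GUU Val / AGC Ser — nonsynonymous.
Codon 4: AAU Asn / AAC Asn — synonymous.
Codon 5: UUC Phe / UUU Phe — synonymous.
Codon 6: AAG Lys / GUA Val — nonsynonymous.
Codon 7: CGA Arg / CGU Arg — synonymous.
Codon 8: AUA Ile / GAA Glu — nonsynonymous.
Synonymous differences: 4.

4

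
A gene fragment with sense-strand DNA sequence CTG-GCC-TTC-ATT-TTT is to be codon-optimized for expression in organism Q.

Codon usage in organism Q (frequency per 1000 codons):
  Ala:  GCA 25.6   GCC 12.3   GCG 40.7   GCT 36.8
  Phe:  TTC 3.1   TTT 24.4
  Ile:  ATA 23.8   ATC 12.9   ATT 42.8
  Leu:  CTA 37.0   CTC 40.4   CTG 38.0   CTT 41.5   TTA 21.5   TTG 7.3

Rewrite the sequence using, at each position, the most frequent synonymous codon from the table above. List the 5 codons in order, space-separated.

CTT GCG TTT ATT TTT

Codon 1 (Leu): best is CTT at 41.5.
Codon 2 (Ala): best is GCG at 40.7.
Codon 3 (Phe): best is TTT at 24.4.
Codon 4 (Ile): best is ATT at 42.8.
Codon 5 (Phe): best is TTT at 24.4.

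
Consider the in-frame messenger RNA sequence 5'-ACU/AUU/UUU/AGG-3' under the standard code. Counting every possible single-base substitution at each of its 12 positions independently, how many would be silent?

Codon 1 (ACU, Thr): 3 synonymous substitutions.
Codon 2 (AUU, Ile): 2 synonymous substitutions.
Codon 3 (UUU, Phe): 1 synonymous substitution.
Codon 4 (AGG, Arg): 2 synonymous substitutions.
Total: 3 + 2 + 1 + 2 = 8.

8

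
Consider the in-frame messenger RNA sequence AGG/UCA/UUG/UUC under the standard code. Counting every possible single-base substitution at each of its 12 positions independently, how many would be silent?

8

Codon 1 (AGG, Arg): 2 synonymous substitutions.
Codon 2 (UCA, Ser): 3 synonymous substitutions.
Codon 3 (UUG, Leu): 2 synonymous substitutions.
Codon 4 (UUC, Phe): 1 synonymous substitution.
Total: 2 + 3 + 2 + 1 = 8.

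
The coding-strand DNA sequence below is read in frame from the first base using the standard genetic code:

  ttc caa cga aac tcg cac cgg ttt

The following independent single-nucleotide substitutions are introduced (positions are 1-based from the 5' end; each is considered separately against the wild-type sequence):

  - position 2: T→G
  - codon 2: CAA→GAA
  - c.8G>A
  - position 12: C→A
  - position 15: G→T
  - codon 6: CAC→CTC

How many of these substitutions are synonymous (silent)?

1

Codon 1: TTC (Phe) → TGC (Cys) — missense.
Codon 2: CAA (Gln) → GAA (Glu) — missense.
Codon 3: CGA (Arg) → CAA (Gln) — missense.
Codon 4: AAC (Asn) → AAA (Lys) — missense.
Codon 5: TCG (Ser) → TCT (Ser) — synonymous.
Codon 6: CAC (His) → CTC (Leu) — missense.
Synonymous: 1 of 6.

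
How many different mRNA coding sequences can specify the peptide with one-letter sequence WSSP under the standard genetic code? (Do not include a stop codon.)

144

Trp: 1 codon.
Ser: 6 codons.
Ser: 6 codons.
Pro: 4 codons.
1 × 6 × 6 × 4 = 144.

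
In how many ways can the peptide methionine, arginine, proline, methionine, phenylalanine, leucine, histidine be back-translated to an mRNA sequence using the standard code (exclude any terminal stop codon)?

576

Met: 1 codon.
Arg: 6 codons.
Pro: 4 codons.
Met: 1 codon.
Phe: 2 codons.
Leu: 6 codons.
His: 2 codons.
1 × 6 × 4 × 1 × 2 × 6 × 2 = 576.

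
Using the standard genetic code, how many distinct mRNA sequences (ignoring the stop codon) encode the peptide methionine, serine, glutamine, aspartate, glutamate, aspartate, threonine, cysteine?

Met: 1 codon.
Ser: 6 codons.
Gln: 2 codons.
Asp: 2 codons.
Glu: 2 codons.
Asp: 2 codons.
Thr: 4 codons.
Cys: 2 codons.
1 × 6 × 2 × 2 × 2 × 2 × 4 × 2 = 768.

768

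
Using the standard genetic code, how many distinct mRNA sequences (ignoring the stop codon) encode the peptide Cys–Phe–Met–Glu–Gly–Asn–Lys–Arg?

Cys: 2 codons.
Phe: 2 codons.
Met: 1 codon.
Glu: 2 codons.
Gly: 4 codons.
Asn: 2 codons.
Lys: 2 codons.
Arg: 6 codons.
2 × 2 × 1 × 2 × 4 × 2 × 2 × 6 = 768.

768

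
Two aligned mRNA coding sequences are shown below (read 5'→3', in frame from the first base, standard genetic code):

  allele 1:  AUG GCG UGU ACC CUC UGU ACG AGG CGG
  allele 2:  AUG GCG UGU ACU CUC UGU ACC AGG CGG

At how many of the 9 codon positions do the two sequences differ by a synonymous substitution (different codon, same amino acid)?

Codon 1: AUG Met / AUG Met — identical.
Codon 2: GCG Ala / GCG Ala — identical.
Codon 3: UGU Cys / UGU Cys — identical.
Codon 4: ACC Thr / ACU Thr — synonymous.
Codon 5: CUC Leu / CUC Leu — identical.
Codon 6: UGU Cys / UGU Cys — identical.
Codon 7: ACG Thr / ACC Thr — synonymous.
Codon 8: AGG Arg / AGG Arg — identical.
Codon 9: CGG Arg / CGG Arg — identical.
Synonymous differences: 2.

2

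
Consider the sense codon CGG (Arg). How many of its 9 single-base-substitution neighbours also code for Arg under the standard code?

4

Position 1: AGG → 1 synonymous.
Position 2: none → 0 synonymous.
Position 3: CGU, CGC, CGA → 3 synonymous.
Total: 1 + 0 + 3 = 4.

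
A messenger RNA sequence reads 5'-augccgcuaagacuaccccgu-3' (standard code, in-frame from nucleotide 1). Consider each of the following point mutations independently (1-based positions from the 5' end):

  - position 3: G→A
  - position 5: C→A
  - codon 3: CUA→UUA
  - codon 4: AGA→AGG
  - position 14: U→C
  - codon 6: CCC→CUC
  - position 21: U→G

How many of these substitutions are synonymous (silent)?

3

Codon 1: AUG (Met) → AUA (Ile) — missense.
Codon 2: CCG (Pro) → CAG (Gln) — missense.
Codon 3: CUA (Leu) → UUA (Leu) — synonymous.
Codon 4: AGA (Arg) → AGG (Arg) — synonymous.
Codon 5: CUA (Leu) → CCA (Pro) — missense.
Codon 6: CCC (Pro) → CUC (Leu) — missense.
Codon 7: CGU (Arg) → CGG (Arg) — synonymous.
Synonymous: 3 of 7.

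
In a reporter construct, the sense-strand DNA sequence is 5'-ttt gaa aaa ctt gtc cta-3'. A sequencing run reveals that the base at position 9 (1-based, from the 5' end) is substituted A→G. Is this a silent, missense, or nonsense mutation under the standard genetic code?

Position 9 falls in codon 3: AAA → Lys.
After the substitution the codon is AAG → Lys.
Both encode Lys, so the change is synonymous.

silent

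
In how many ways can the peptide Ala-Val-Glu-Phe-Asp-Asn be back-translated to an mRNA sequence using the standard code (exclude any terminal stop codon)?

Ala: 4 codons.
Val: 4 codons.
Glu: 2 codons.
Phe: 2 codons.
Asp: 2 codons.
Asn: 2 codons.
4 × 4 × 2 × 2 × 2 × 2 = 256.

256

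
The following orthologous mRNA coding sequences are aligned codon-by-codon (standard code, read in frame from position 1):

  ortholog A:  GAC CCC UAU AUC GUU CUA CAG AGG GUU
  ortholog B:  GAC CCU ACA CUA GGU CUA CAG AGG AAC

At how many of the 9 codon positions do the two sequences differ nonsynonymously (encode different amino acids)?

Codon 1: GAC Asp / GAC Asp — identical.
Codon 2: CCC Pro / CCU Pro — synonymous.
Codon 3: UAU Tyr / ACA Thr — nonsynonymous.
Codon 4: AUC Ile / CUA Leu — nonsynonymous.
Codon 5: GUU Val / GGU Gly — nonsynonymous.
Codon 6: CUA Leu / CUA Leu — identical.
Codon 7: CAG Gln / CAG Gln — identical.
Codon 8: AGG Arg / AGG Arg — identical.
Codon 9: GUU Val / AAC Asn — nonsynonymous.
Nonsynonymous differences: 4.

4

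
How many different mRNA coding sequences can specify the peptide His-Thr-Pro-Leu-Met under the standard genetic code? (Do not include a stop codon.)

192

His: 2 codons.
Thr: 4 codons.
Pro: 4 codons.
Leu: 6 codons.
Met: 1 codon.
2 × 4 × 4 × 6 × 1 = 192.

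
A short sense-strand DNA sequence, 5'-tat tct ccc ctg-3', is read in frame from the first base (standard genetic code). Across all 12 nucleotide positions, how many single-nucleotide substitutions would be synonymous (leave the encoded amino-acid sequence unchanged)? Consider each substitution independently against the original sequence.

11

Codon 1 (TAT, Tyr): 1 synonymous substitution.
Codon 2 (TCT, Ser): 3 synonymous substitutions.
Codon 3 (CCC, Pro): 3 synonymous substitutions.
Codon 4 (CTG, Leu): 4 synonymous substitutions.
Total: 1 + 3 + 3 + 4 = 11.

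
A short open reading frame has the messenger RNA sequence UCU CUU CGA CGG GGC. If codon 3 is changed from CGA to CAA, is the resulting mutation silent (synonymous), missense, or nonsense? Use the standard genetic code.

missense

Position 8 falls in codon 3: CGA → Arg.
After the substitution the codon is CAA → Gln.
Arg ≠ Gln, so this is a missense mutation.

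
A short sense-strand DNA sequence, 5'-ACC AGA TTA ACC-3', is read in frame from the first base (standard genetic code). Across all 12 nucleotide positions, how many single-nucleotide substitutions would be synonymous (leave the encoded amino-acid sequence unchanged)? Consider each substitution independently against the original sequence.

Codon 1 (ACC, Thr): 3 synonymous substitutions.
Codon 2 (AGA, Arg): 2 synonymous substitutions.
Codon 3 (TTA, Leu): 2 synonymous substitutions.
Codon 4 (ACC, Thr): 3 synonymous substitutions.
Total: 3 + 2 + 2 + 3 = 10.

10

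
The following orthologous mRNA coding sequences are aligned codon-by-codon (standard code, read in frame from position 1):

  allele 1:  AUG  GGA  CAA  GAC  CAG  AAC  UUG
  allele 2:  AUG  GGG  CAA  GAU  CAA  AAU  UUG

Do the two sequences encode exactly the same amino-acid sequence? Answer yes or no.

yes

Codon 1: AUG Met / AUG Met — identical.
Codon 2: GGA Gly / GGG Gly — synonymous.
Codon 3: CAA Gln / CAA Gln — identical.
Codon 4: GAC Asp / GAU Asp — synonymous.
Codon 5: CAG Gln / CAA Gln — synonymous.
Codon 6: AAC Asn / AAU Asn — synonymous.
Codon 7: UUG Leu / UUG Leu — identical.
Nonsynonymous differences: 0 → same protein.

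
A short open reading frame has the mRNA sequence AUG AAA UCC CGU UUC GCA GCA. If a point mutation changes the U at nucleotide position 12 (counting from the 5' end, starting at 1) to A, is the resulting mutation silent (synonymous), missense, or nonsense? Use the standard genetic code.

Position 12 falls in codon 4: CGU → Arg.
After the substitution the codon is CGA → Arg.
Both encode Arg, so the change is synonymous.

silent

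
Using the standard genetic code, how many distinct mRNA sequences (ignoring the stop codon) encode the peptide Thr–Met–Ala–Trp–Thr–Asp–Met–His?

256

Thr: 4 codons.
Met: 1 codon.
Ala: 4 codons.
Trp: 1 codon.
Thr: 4 codons.
Asp: 2 codons.
Met: 1 codon.
His: 2 codons.
4 × 1 × 4 × 1 × 4 × 2 × 1 × 2 = 256.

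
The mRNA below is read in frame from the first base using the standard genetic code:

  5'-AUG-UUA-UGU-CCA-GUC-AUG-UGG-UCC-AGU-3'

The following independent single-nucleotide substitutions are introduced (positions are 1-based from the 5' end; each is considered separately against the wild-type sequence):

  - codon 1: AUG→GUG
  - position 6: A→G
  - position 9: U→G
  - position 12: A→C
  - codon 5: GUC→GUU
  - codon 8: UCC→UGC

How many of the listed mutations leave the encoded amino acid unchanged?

Codon 1: AUG (Met) → GUG (Val) — missense.
Codon 2: UUA (Leu) → UUG (Leu) — synonymous.
Codon 3: UGU (Cys) → UGG (Trp) — missense.
Codon 4: CCA (Pro) → CCC (Pro) — synonymous.
Codon 5: GUC (Val) → GUU (Val) — synonymous.
Codon 8: UCC (Ser) → UGC (Cys) — missense.
Synonymous: 3 of 6.

3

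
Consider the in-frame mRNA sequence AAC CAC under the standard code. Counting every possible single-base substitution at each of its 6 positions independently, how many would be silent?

2

Codon 1 (AAC, Asn): 1 synonymous substitution.
Codon 2 (CAC, His): 1 synonymous substitution.
Total: 1 + 1 = 2.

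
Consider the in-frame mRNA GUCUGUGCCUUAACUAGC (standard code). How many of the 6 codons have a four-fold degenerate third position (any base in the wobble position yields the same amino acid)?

Codon 1 GUC (Val): third position 4-fold.
Codon 2 UGU (Cys): third position 2-fold.
Codon 3 GCC (Ala): third position 4-fold.
Codon 4 UUA (Leu): third position 2-fold.
Codon 5 ACU (Thr): third position 4-fold.
Codon 6 AGC (Ser): third position 2-fold.
Four-fold degenerate third positions: 3.

3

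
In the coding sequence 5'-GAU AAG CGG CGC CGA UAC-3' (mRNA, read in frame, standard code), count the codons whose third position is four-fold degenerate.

Codon 1 GAU (Asp): third position 2-fold.
Codon 2 AAG (Lys): third position 2-fold.
Codon 3 CGG (Arg): third position 4-fold.
Codon 4 CGC (Arg): third position 4-fold.
Codon 5 CGA (Arg): third position 4-fold.
Codon 6 UAC (Tyr): third position 2-fold.
Four-fold degenerate third positions: 3.

3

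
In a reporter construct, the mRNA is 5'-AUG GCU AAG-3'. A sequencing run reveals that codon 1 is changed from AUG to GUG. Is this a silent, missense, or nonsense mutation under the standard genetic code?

missense

Position 1 falls in codon 1: AUG → Met.
After the substitution the codon is GUG → Val.
Met ≠ Val, so this is a missense mutation.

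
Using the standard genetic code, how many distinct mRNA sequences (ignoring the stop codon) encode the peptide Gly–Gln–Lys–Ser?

Gly: 4 codons.
Gln: 2 codons.
Lys: 2 codons.
Ser: 6 codons.
4 × 2 × 2 × 6 = 96.

96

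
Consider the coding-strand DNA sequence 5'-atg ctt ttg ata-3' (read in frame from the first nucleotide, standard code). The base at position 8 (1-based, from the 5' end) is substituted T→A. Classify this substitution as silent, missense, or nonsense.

Position 8 falls in codon 3: TTG → Leu.
After the substitution the codon is TAG → Stop.
The new codon is a stop codon, so this is a nonsense mutation.

nonsense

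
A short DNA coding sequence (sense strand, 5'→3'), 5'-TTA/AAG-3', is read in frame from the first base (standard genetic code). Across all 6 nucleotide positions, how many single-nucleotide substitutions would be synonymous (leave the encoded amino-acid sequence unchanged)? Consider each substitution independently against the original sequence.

3

Codon 1 (TTA, Leu): 2 synonymous substitutions.
Codon 2 (AAG, Lys): 1 synonymous substitution.
Total: 2 + 1 = 3.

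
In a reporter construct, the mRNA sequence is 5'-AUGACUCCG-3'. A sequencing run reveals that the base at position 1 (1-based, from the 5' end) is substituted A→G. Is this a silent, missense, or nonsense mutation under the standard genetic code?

Position 1 falls in codon 1: AUG → Met.
After the substitution the codon is GUG → Val.
Met ≠ Val, so this is a missense mutation.

missense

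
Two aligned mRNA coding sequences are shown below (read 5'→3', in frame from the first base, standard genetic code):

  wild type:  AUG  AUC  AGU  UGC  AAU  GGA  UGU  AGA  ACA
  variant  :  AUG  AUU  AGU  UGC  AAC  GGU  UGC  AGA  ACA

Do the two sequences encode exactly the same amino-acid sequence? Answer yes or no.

yes

Codon 1: AUG Met / AUG Met — identical.
Codon 2: AUC Ile / AUU Ile — synonymous.
Codon 3: AGU Ser / AGU Ser — identical.
Codon 4: UGC Cys / UGC Cys — identical.
Codon 5: AAU Asn / AAC Asn — synonymous.
Codon 6: GGA Gly / GGU Gly — synonymous.
Codon 7: UGU Cys / UGC Cys — synonymous.
Codon 8: AGA Arg / AGA Arg — identical.
Codon 9: ACA Thr / ACA Thr — identical.
Nonsynonymous differences: 0 → same protein.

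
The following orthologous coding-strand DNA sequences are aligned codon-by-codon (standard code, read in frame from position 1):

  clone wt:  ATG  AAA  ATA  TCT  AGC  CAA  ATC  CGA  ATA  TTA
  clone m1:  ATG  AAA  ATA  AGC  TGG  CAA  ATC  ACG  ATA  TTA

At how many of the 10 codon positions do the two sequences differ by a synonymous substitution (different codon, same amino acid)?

Codon 1: ATG Met / ATG Met — identical.
Codon 2: AAA Lys / AAA Lys — identical.
Codon 3: ATA Ile / ATA Ile — identical.
Codon 4: TCT Ser / AGC Ser — synonymous.
Codon 5: AGC Ser / TGG Trp — nonsynonymous.
Codon 6: CAA Gln / CAA Gln — identical.
Codon 7: ATC Ile / ATC Ile — identical.
Codon 8: CGA Arg / ACG Thr — nonsynonymous.
Codon 9: ATA Ile / ATA Ile — identical.
Codon 10: TTA Leu / TTA Leu — identical.
Synonymous differences: 1.

1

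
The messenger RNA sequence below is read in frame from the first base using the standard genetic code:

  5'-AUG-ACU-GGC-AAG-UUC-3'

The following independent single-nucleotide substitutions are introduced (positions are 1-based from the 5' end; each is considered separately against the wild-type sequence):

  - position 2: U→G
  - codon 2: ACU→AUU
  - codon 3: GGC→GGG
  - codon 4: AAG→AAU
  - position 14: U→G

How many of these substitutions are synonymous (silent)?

Codon 1: AUG (Met) → AGG (Arg) — missense.
Codon 2: ACU (Thr) → AUU (Ile) — missense.
Codon 3: GGC (Gly) → GGG (Gly) — synonymous.
Codon 4: AAG (Lys) → AAU (Asn) — missense.
Codon 5: UUC (Phe) → UGC (Cys) — missense.
Synonymous: 1 of 5.

1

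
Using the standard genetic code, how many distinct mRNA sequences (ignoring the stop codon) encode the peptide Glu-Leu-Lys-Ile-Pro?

288

Glu: 2 codons.
Leu: 6 codons.
Lys: 2 codons.
Ile: 3 codons.
Pro: 4 codons.
2 × 6 × 2 × 3 × 4 = 288.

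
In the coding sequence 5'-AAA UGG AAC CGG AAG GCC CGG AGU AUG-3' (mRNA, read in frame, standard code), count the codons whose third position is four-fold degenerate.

Codon 1 AAA (Lys): third position 2-fold.
Codon 2 UGG (Trp): third position 1-fold.
Codon 3 AAC (Asn): third position 2-fold.
Codon 4 CGG (Arg): third position 4-fold.
Codon 5 AAG (Lys): third position 2-fold.
Codon 6 GCC (Ala): third position 4-fold.
Codon 7 CGG (Arg): third position 4-fold.
Codon 8 AGU (Ser): third position 2-fold.
Codon 9 AUG (Met): third position 1-fold.
Four-fold degenerate third positions: 3.

3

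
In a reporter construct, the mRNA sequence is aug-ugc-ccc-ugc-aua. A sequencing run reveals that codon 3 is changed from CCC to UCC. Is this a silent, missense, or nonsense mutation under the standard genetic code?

missense

Position 7 falls in codon 3: CCC → Pro.
After the substitution the codon is UCC → Ser.
Pro ≠ Ser, so this is a missense mutation.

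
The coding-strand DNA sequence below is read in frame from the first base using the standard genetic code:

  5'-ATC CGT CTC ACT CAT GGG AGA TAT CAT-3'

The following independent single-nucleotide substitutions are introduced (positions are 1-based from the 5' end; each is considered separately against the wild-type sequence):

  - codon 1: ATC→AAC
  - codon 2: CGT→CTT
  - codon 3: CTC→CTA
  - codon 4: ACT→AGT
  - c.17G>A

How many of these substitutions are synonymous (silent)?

Codon 1: ATC (Ile) → AAC (Asn) — missense.
Codon 2: CGT (Arg) → CTT (Leu) — missense.
Codon 3: CTC (Leu) → CTA (Leu) — synonymous.
Codon 4: ACT (Thr) → AGT (Ser) — missense.
Codon 6: GGG (Gly) → GAG (Glu) — missense.
Synonymous: 1 of 5.

1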